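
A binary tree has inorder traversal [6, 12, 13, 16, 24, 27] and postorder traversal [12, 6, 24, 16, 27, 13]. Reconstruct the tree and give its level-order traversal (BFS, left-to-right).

Inorder:   [6, 12, 13, 16, 24, 27]
Postorder: [12, 6, 24, 16, 27, 13]
Algorithm: postorder visits root last, so walk postorder right-to-left;
each value is the root of the current inorder slice — split it at that
value, recurse on the right subtree first, then the left.
Recursive splits:
  root=13; inorder splits into left=[6, 12], right=[16, 24, 27]
  root=27; inorder splits into left=[16, 24], right=[]
  root=16; inorder splits into left=[], right=[24]
  root=24; inorder splits into left=[], right=[]
  root=6; inorder splits into left=[], right=[12]
  root=12; inorder splits into left=[], right=[]
Reconstructed level-order: [13, 6, 27, 12, 16, 24]


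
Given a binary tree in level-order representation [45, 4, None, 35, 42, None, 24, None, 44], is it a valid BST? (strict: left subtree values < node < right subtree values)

Level-order array: [45, 4, None, 35, 42, None, 24, None, 44]
Validate using subtree bounds (lo, hi): at each node, require lo < value < hi,
then recurse left with hi=value and right with lo=value.
Preorder trace (stopping at first violation):
  at node 45 with bounds (-inf, +inf): OK
  at node 4 with bounds (-inf, 45): OK
  at node 35 with bounds (-inf, 4): VIOLATION
Node 35 violates its bound: not (-inf < 35 < 4).
Result: Not a valid BST


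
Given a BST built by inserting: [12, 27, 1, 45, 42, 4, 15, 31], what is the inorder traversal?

Tree insertion order: [12, 27, 1, 45, 42, 4, 15, 31]
Tree (level-order array): [12, 1, 27, None, 4, 15, 45, None, None, None, None, 42, None, 31]
Inorder traversal: [1, 4, 12, 15, 27, 31, 42, 45]


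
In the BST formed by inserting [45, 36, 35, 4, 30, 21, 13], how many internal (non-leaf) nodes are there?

Tree built from: [45, 36, 35, 4, 30, 21, 13]
Tree (level-order array): [45, 36, None, 35, None, 4, None, None, 30, 21, None, 13]
Rule: An internal node has at least one child.
Per-node child counts:
  node 45: 1 child(ren)
  node 36: 1 child(ren)
  node 35: 1 child(ren)
  node 4: 1 child(ren)
  node 30: 1 child(ren)
  node 21: 1 child(ren)
  node 13: 0 child(ren)
Matching nodes: [45, 36, 35, 4, 30, 21]
Count of internal (non-leaf) nodes: 6


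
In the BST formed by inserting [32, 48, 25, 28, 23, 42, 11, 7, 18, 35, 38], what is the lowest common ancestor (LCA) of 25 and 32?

Tree insertion order: [32, 48, 25, 28, 23, 42, 11, 7, 18, 35, 38]
Tree (level-order array): [32, 25, 48, 23, 28, 42, None, 11, None, None, None, 35, None, 7, 18, None, 38]
In a BST, the LCA of p=25, q=32 is the first node v on the
root-to-leaf path with p <= v <= q (go left if both < v, right if both > v).
Walk from root:
  at 32: 25 <= 32 <= 32, this is the LCA
LCA = 32


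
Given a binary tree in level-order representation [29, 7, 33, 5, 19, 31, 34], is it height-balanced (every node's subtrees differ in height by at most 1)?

Tree (level-order array): [29, 7, 33, 5, 19, 31, 34]
Definition: a tree is height-balanced if, at every node, |h(left) - h(right)| <= 1 (empty subtree has height -1).
Bottom-up per-node check:
  node 5: h_left=-1, h_right=-1, diff=0 [OK], height=0
  node 19: h_left=-1, h_right=-1, diff=0 [OK], height=0
  node 7: h_left=0, h_right=0, diff=0 [OK], height=1
  node 31: h_left=-1, h_right=-1, diff=0 [OK], height=0
  node 34: h_left=-1, h_right=-1, diff=0 [OK], height=0
  node 33: h_left=0, h_right=0, diff=0 [OK], height=1
  node 29: h_left=1, h_right=1, diff=0 [OK], height=2
All nodes satisfy the balance condition.
Result: Balanced


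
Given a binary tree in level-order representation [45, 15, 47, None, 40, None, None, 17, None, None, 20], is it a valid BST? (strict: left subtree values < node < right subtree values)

Level-order array: [45, 15, 47, None, 40, None, None, 17, None, None, 20]
Validate using subtree bounds (lo, hi): at each node, require lo < value < hi,
then recurse left with hi=value and right with lo=value.
Preorder trace (stopping at first violation):
  at node 45 with bounds (-inf, +inf): OK
  at node 15 with bounds (-inf, 45): OK
  at node 40 with bounds (15, 45): OK
  at node 17 with bounds (15, 40): OK
  at node 20 with bounds (17, 40): OK
  at node 47 with bounds (45, +inf): OK
No violation found at any node.
Result: Valid BST


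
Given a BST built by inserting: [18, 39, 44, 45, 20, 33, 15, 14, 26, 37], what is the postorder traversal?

Tree insertion order: [18, 39, 44, 45, 20, 33, 15, 14, 26, 37]
Tree (level-order array): [18, 15, 39, 14, None, 20, 44, None, None, None, 33, None, 45, 26, 37]
Postorder traversal: [14, 15, 26, 37, 33, 20, 45, 44, 39, 18]


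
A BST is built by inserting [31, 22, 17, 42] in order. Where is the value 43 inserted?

Starting tree (level order): [31, 22, 42, 17]
Insertion path: 31 -> 42
Result: insert 43 as right child of 42
Final tree (level order): [31, 22, 42, 17, None, None, 43]


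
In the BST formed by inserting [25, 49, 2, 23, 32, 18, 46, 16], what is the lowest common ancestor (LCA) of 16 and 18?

Tree insertion order: [25, 49, 2, 23, 32, 18, 46, 16]
Tree (level-order array): [25, 2, 49, None, 23, 32, None, 18, None, None, 46, 16]
In a BST, the LCA of p=16, q=18 is the first node v on the
root-to-leaf path with p <= v <= q (go left if both < v, right if both > v).
Walk from root:
  at 25: both 16 and 18 < 25, go left
  at 2: both 16 and 18 > 2, go right
  at 23: both 16 and 18 < 23, go left
  at 18: 16 <= 18 <= 18, this is the LCA
LCA = 18


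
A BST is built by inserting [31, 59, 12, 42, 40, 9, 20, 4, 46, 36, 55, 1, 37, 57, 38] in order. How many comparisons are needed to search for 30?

Search path for 30: 31 -> 12 -> 20
Found: False
Comparisons: 3


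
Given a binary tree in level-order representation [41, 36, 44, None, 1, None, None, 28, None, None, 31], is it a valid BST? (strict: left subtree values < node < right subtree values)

Level-order array: [41, 36, 44, None, 1, None, None, 28, None, None, 31]
Validate using subtree bounds (lo, hi): at each node, require lo < value < hi,
then recurse left with hi=value and right with lo=value.
Preorder trace (stopping at first violation):
  at node 41 with bounds (-inf, +inf): OK
  at node 36 with bounds (-inf, 41): OK
  at node 1 with bounds (36, 41): VIOLATION
Node 1 violates its bound: not (36 < 1 < 41).
Result: Not a valid BST


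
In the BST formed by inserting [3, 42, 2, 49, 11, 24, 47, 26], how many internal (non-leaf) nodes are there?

Tree built from: [3, 42, 2, 49, 11, 24, 47, 26]
Tree (level-order array): [3, 2, 42, None, None, 11, 49, None, 24, 47, None, None, 26]
Rule: An internal node has at least one child.
Per-node child counts:
  node 3: 2 child(ren)
  node 2: 0 child(ren)
  node 42: 2 child(ren)
  node 11: 1 child(ren)
  node 24: 1 child(ren)
  node 26: 0 child(ren)
  node 49: 1 child(ren)
  node 47: 0 child(ren)
Matching nodes: [3, 42, 11, 24, 49]
Count of internal (non-leaf) nodes: 5


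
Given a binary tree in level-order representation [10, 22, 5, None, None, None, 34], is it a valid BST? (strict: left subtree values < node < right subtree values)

Level-order array: [10, 22, 5, None, None, None, 34]
Validate using subtree bounds (lo, hi): at each node, require lo < value < hi,
then recurse left with hi=value and right with lo=value.
Preorder trace (stopping at first violation):
  at node 10 with bounds (-inf, +inf): OK
  at node 22 with bounds (-inf, 10): VIOLATION
Node 22 violates its bound: not (-inf < 22 < 10).
Result: Not a valid BST


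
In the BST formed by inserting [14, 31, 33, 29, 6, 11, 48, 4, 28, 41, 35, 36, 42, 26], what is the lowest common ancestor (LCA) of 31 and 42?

Tree insertion order: [14, 31, 33, 29, 6, 11, 48, 4, 28, 41, 35, 36, 42, 26]
Tree (level-order array): [14, 6, 31, 4, 11, 29, 33, None, None, None, None, 28, None, None, 48, 26, None, 41, None, None, None, 35, 42, None, 36]
In a BST, the LCA of p=31, q=42 is the first node v on the
root-to-leaf path with p <= v <= q (go left if both < v, right if both > v).
Walk from root:
  at 14: both 31 and 42 > 14, go right
  at 31: 31 <= 31 <= 42, this is the LCA
LCA = 31


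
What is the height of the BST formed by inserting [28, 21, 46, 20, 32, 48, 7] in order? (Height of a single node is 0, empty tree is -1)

Insertion order: [28, 21, 46, 20, 32, 48, 7]
Tree (level-order array): [28, 21, 46, 20, None, 32, 48, 7]
Compute height bottom-up (empty subtree = -1):
  height(7) = 1 + max(-1, -1) = 0
  height(20) = 1 + max(0, -1) = 1
  height(21) = 1 + max(1, -1) = 2
  height(32) = 1 + max(-1, -1) = 0
  height(48) = 1 + max(-1, -1) = 0
  height(46) = 1 + max(0, 0) = 1
  height(28) = 1 + max(2, 1) = 3
Height = 3


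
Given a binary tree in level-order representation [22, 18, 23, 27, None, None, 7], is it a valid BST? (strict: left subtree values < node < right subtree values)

Level-order array: [22, 18, 23, 27, None, None, 7]
Validate using subtree bounds (lo, hi): at each node, require lo < value < hi,
then recurse left with hi=value and right with lo=value.
Preorder trace (stopping at first violation):
  at node 22 with bounds (-inf, +inf): OK
  at node 18 with bounds (-inf, 22): OK
  at node 27 with bounds (-inf, 18): VIOLATION
Node 27 violates its bound: not (-inf < 27 < 18).
Result: Not a valid BST


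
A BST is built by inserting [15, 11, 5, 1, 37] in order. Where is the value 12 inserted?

Starting tree (level order): [15, 11, 37, 5, None, None, None, 1]
Insertion path: 15 -> 11
Result: insert 12 as right child of 11
Final tree (level order): [15, 11, 37, 5, 12, None, None, 1]


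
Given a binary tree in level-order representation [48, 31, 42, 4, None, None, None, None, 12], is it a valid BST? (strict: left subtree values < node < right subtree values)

Level-order array: [48, 31, 42, 4, None, None, None, None, 12]
Validate using subtree bounds (lo, hi): at each node, require lo < value < hi,
then recurse left with hi=value and right with lo=value.
Preorder trace (stopping at first violation):
  at node 48 with bounds (-inf, +inf): OK
  at node 31 with bounds (-inf, 48): OK
  at node 4 with bounds (-inf, 31): OK
  at node 12 with bounds (4, 31): OK
  at node 42 with bounds (48, +inf): VIOLATION
Node 42 violates its bound: not (48 < 42 < +inf).
Result: Not a valid BST


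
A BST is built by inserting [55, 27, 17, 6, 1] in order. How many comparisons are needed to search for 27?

Search path for 27: 55 -> 27
Found: True
Comparisons: 2


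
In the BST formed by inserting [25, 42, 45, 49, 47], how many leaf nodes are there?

Tree built from: [25, 42, 45, 49, 47]
Tree (level-order array): [25, None, 42, None, 45, None, 49, 47]
Rule: A leaf has 0 children.
Per-node child counts:
  node 25: 1 child(ren)
  node 42: 1 child(ren)
  node 45: 1 child(ren)
  node 49: 1 child(ren)
  node 47: 0 child(ren)
Matching nodes: [47]
Count of leaf nodes: 1


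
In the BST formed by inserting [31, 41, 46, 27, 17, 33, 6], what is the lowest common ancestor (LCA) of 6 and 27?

Tree insertion order: [31, 41, 46, 27, 17, 33, 6]
Tree (level-order array): [31, 27, 41, 17, None, 33, 46, 6]
In a BST, the LCA of p=6, q=27 is the first node v on the
root-to-leaf path with p <= v <= q (go left if both < v, right if both > v).
Walk from root:
  at 31: both 6 and 27 < 31, go left
  at 27: 6 <= 27 <= 27, this is the LCA
LCA = 27


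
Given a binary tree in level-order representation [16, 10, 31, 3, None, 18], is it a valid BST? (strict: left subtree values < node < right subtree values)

Level-order array: [16, 10, 31, 3, None, 18]
Validate using subtree bounds (lo, hi): at each node, require lo < value < hi,
then recurse left with hi=value and right with lo=value.
Preorder trace (stopping at first violation):
  at node 16 with bounds (-inf, +inf): OK
  at node 10 with bounds (-inf, 16): OK
  at node 3 with bounds (-inf, 10): OK
  at node 31 with bounds (16, +inf): OK
  at node 18 with bounds (16, 31): OK
No violation found at any node.
Result: Valid BST


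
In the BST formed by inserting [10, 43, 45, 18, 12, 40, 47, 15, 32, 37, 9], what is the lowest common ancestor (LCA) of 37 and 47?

Tree insertion order: [10, 43, 45, 18, 12, 40, 47, 15, 32, 37, 9]
Tree (level-order array): [10, 9, 43, None, None, 18, 45, 12, 40, None, 47, None, 15, 32, None, None, None, None, None, None, 37]
In a BST, the LCA of p=37, q=47 is the first node v on the
root-to-leaf path with p <= v <= q (go left if both < v, right if both > v).
Walk from root:
  at 10: both 37 and 47 > 10, go right
  at 43: 37 <= 43 <= 47, this is the LCA
LCA = 43


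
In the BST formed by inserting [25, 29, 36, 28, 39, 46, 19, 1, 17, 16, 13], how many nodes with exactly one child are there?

Tree built from: [25, 29, 36, 28, 39, 46, 19, 1, 17, 16, 13]
Tree (level-order array): [25, 19, 29, 1, None, 28, 36, None, 17, None, None, None, 39, 16, None, None, 46, 13]
Rule: These are nodes with exactly 1 non-null child.
Per-node child counts:
  node 25: 2 child(ren)
  node 19: 1 child(ren)
  node 1: 1 child(ren)
  node 17: 1 child(ren)
  node 16: 1 child(ren)
  node 13: 0 child(ren)
  node 29: 2 child(ren)
  node 28: 0 child(ren)
  node 36: 1 child(ren)
  node 39: 1 child(ren)
  node 46: 0 child(ren)
Matching nodes: [19, 1, 17, 16, 36, 39]
Count of nodes with exactly one child: 6


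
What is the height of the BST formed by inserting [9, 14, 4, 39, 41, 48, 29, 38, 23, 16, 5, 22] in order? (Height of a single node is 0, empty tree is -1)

Insertion order: [9, 14, 4, 39, 41, 48, 29, 38, 23, 16, 5, 22]
Tree (level-order array): [9, 4, 14, None, 5, None, 39, None, None, 29, 41, 23, 38, None, 48, 16, None, None, None, None, None, None, 22]
Compute height bottom-up (empty subtree = -1):
  height(5) = 1 + max(-1, -1) = 0
  height(4) = 1 + max(-1, 0) = 1
  height(22) = 1 + max(-1, -1) = 0
  height(16) = 1 + max(-1, 0) = 1
  height(23) = 1 + max(1, -1) = 2
  height(38) = 1 + max(-1, -1) = 0
  height(29) = 1 + max(2, 0) = 3
  height(48) = 1 + max(-1, -1) = 0
  height(41) = 1 + max(-1, 0) = 1
  height(39) = 1 + max(3, 1) = 4
  height(14) = 1 + max(-1, 4) = 5
  height(9) = 1 + max(1, 5) = 6
Height = 6


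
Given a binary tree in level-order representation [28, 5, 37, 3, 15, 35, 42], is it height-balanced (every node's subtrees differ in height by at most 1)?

Tree (level-order array): [28, 5, 37, 3, 15, 35, 42]
Definition: a tree is height-balanced if, at every node, |h(left) - h(right)| <= 1 (empty subtree has height -1).
Bottom-up per-node check:
  node 3: h_left=-1, h_right=-1, diff=0 [OK], height=0
  node 15: h_left=-1, h_right=-1, diff=0 [OK], height=0
  node 5: h_left=0, h_right=0, diff=0 [OK], height=1
  node 35: h_left=-1, h_right=-1, diff=0 [OK], height=0
  node 42: h_left=-1, h_right=-1, diff=0 [OK], height=0
  node 37: h_left=0, h_right=0, diff=0 [OK], height=1
  node 28: h_left=1, h_right=1, diff=0 [OK], height=2
All nodes satisfy the balance condition.
Result: Balanced


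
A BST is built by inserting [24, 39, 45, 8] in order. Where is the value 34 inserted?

Starting tree (level order): [24, 8, 39, None, None, None, 45]
Insertion path: 24 -> 39
Result: insert 34 as left child of 39
Final tree (level order): [24, 8, 39, None, None, 34, 45]


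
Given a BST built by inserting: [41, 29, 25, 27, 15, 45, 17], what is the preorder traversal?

Tree insertion order: [41, 29, 25, 27, 15, 45, 17]
Tree (level-order array): [41, 29, 45, 25, None, None, None, 15, 27, None, 17]
Preorder traversal: [41, 29, 25, 15, 17, 27, 45]


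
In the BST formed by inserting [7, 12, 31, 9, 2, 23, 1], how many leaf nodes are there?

Tree built from: [7, 12, 31, 9, 2, 23, 1]
Tree (level-order array): [7, 2, 12, 1, None, 9, 31, None, None, None, None, 23]
Rule: A leaf has 0 children.
Per-node child counts:
  node 7: 2 child(ren)
  node 2: 1 child(ren)
  node 1: 0 child(ren)
  node 12: 2 child(ren)
  node 9: 0 child(ren)
  node 31: 1 child(ren)
  node 23: 0 child(ren)
Matching nodes: [1, 9, 23]
Count of leaf nodes: 3


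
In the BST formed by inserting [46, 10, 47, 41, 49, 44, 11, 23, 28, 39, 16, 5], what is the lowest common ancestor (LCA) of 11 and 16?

Tree insertion order: [46, 10, 47, 41, 49, 44, 11, 23, 28, 39, 16, 5]
Tree (level-order array): [46, 10, 47, 5, 41, None, 49, None, None, 11, 44, None, None, None, 23, None, None, 16, 28, None, None, None, 39]
In a BST, the LCA of p=11, q=16 is the first node v on the
root-to-leaf path with p <= v <= q (go left if both < v, right if both > v).
Walk from root:
  at 46: both 11 and 16 < 46, go left
  at 10: both 11 and 16 > 10, go right
  at 41: both 11 and 16 < 41, go left
  at 11: 11 <= 11 <= 16, this is the LCA
LCA = 11


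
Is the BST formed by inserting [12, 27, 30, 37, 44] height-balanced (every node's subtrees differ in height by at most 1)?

Tree (level-order array): [12, None, 27, None, 30, None, 37, None, 44]
Definition: a tree is height-balanced if, at every node, |h(left) - h(right)| <= 1 (empty subtree has height -1).
Bottom-up per-node check:
  node 44: h_left=-1, h_right=-1, diff=0 [OK], height=0
  node 37: h_left=-1, h_right=0, diff=1 [OK], height=1
  node 30: h_left=-1, h_right=1, diff=2 [FAIL (|-1-1|=2 > 1)], height=2
  node 27: h_left=-1, h_right=2, diff=3 [FAIL (|-1-2|=3 > 1)], height=3
  node 12: h_left=-1, h_right=3, diff=4 [FAIL (|-1-3|=4 > 1)], height=4
Node 30 violates the condition: |-1 - 1| = 2 > 1.
Result: Not balanced


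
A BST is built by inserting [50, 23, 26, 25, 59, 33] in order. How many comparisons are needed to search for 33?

Search path for 33: 50 -> 23 -> 26 -> 33
Found: True
Comparisons: 4


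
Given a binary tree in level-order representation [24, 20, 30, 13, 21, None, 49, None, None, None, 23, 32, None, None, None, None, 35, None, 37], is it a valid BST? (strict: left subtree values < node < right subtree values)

Level-order array: [24, 20, 30, 13, 21, None, 49, None, None, None, 23, 32, None, None, None, None, 35, None, 37]
Validate using subtree bounds (lo, hi): at each node, require lo < value < hi,
then recurse left with hi=value and right with lo=value.
Preorder trace (stopping at first violation):
  at node 24 with bounds (-inf, +inf): OK
  at node 20 with bounds (-inf, 24): OK
  at node 13 with bounds (-inf, 20): OK
  at node 21 with bounds (20, 24): OK
  at node 23 with bounds (21, 24): OK
  at node 30 with bounds (24, +inf): OK
  at node 49 with bounds (30, +inf): OK
  at node 32 with bounds (30, 49): OK
  at node 35 with bounds (32, 49): OK
  at node 37 with bounds (35, 49): OK
No violation found at any node.
Result: Valid BST


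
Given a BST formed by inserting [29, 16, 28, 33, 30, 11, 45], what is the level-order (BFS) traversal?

Tree insertion order: [29, 16, 28, 33, 30, 11, 45]
Tree (level-order array): [29, 16, 33, 11, 28, 30, 45]
BFS from the root, enqueuing left then right child of each popped node:
  queue [29] -> pop 29, enqueue [16, 33], visited so far: [29]
  queue [16, 33] -> pop 16, enqueue [11, 28], visited so far: [29, 16]
  queue [33, 11, 28] -> pop 33, enqueue [30, 45], visited so far: [29, 16, 33]
  queue [11, 28, 30, 45] -> pop 11, enqueue [none], visited so far: [29, 16, 33, 11]
  queue [28, 30, 45] -> pop 28, enqueue [none], visited so far: [29, 16, 33, 11, 28]
  queue [30, 45] -> pop 30, enqueue [none], visited so far: [29, 16, 33, 11, 28, 30]
  queue [45] -> pop 45, enqueue [none], visited so far: [29, 16, 33, 11, 28, 30, 45]
Result: [29, 16, 33, 11, 28, 30, 45]


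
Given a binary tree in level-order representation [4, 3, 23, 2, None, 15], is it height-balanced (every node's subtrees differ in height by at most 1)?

Tree (level-order array): [4, 3, 23, 2, None, 15]
Definition: a tree is height-balanced if, at every node, |h(left) - h(right)| <= 1 (empty subtree has height -1).
Bottom-up per-node check:
  node 2: h_left=-1, h_right=-1, diff=0 [OK], height=0
  node 3: h_left=0, h_right=-1, diff=1 [OK], height=1
  node 15: h_left=-1, h_right=-1, diff=0 [OK], height=0
  node 23: h_left=0, h_right=-1, diff=1 [OK], height=1
  node 4: h_left=1, h_right=1, diff=0 [OK], height=2
All nodes satisfy the balance condition.
Result: Balanced


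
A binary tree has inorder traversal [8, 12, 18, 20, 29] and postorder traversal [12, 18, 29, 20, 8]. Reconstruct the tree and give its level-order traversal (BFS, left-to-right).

Inorder:   [8, 12, 18, 20, 29]
Postorder: [12, 18, 29, 20, 8]
Algorithm: postorder visits root last, so walk postorder right-to-left;
each value is the root of the current inorder slice — split it at that
value, recurse on the right subtree first, then the left.
Recursive splits:
  root=8; inorder splits into left=[], right=[12, 18, 20, 29]
  root=20; inorder splits into left=[12, 18], right=[29]
  root=29; inorder splits into left=[], right=[]
  root=18; inorder splits into left=[12], right=[]
  root=12; inorder splits into left=[], right=[]
Reconstructed level-order: [8, 20, 18, 29, 12]


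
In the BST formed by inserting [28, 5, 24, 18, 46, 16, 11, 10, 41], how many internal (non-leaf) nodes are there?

Tree built from: [28, 5, 24, 18, 46, 16, 11, 10, 41]
Tree (level-order array): [28, 5, 46, None, 24, 41, None, 18, None, None, None, 16, None, 11, None, 10]
Rule: An internal node has at least one child.
Per-node child counts:
  node 28: 2 child(ren)
  node 5: 1 child(ren)
  node 24: 1 child(ren)
  node 18: 1 child(ren)
  node 16: 1 child(ren)
  node 11: 1 child(ren)
  node 10: 0 child(ren)
  node 46: 1 child(ren)
  node 41: 0 child(ren)
Matching nodes: [28, 5, 24, 18, 16, 11, 46]
Count of internal (non-leaf) nodes: 7


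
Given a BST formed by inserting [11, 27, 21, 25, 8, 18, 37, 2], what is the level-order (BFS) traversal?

Tree insertion order: [11, 27, 21, 25, 8, 18, 37, 2]
Tree (level-order array): [11, 8, 27, 2, None, 21, 37, None, None, 18, 25]
BFS from the root, enqueuing left then right child of each popped node:
  queue [11] -> pop 11, enqueue [8, 27], visited so far: [11]
  queue [8, 27] -> pop 8, enqueue [2], visited so far: [11, 8]
  queue [27, 2] -> pop 27, enqueue [21, 37], visited so far: [11, 8, 27]
  queue [2, 21, 37] -> pop 2, enqueue [none], visited so far: [11, 8, 27, 2]
  queue [21, 37] -> pop 21, enqueue [18, 25], visited so far: [11, 8, 27, 2, 21]
  queue [37, 18, 25] -> pop 37, enqueue [none], visited so far: [11, 8, 27, 2, 21, 37]
  queue [18, 25] -> pop 18, enqueue [none], visited so far: [11, 8, 27, 2, 21, 37, 18]
  queue [25] -> pop 25, enqueue [none], visited so far: [11, 8, 27, 2, 21, 37, 18, 25]
Result: [11, 8, 27, 2, 21, 37, 18, 25]


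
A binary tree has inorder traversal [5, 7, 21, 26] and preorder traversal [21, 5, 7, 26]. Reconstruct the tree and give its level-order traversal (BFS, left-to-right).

Inorder:  [5, 7, 21, 26]
Preorder: [21, 5, 7, 26]
Algorithm: preorder visits root first, so consume preorder in order;
for each root, split the current inorder slice at that value into
left-subtree inorder and right-subtree inorder, then recurse.
Recursive splits:
  root=21; inorder splits into left=[5, 7], right=[26]
  root=5; inorder splits into left=[], right=[7]
  root=7; inorder splits into left=[], right=[]
  root=26; inorder splits into left=[], right=[]
Reconstructed level-order: [21, 5, 26, 7]


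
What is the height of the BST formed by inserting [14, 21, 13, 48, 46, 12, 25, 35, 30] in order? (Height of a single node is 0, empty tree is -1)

Insertion order: [14, 21, 13, 48, 46, 12, 25, 35, 30]
Tree (level-order array): [14, 13, 21, 12, None, None, 48, None, None, 46, None, 25, None, None, 35, 30]
Compute height bottom-up (empty subtree = -1):
  height(12) = 1 + max(-1, -1) = 0
  height(13) = 1 + max(0, -1) = 1
  height(30) = 1 + max(-1, -1) = 0
  height(35) = 1 + max(0, -1) = 1
  height(25) = 1 + max(-1, 1) = 2
  height(46) = 1 + max(2, -1) = 3
  height(48) = 1 + max(3, -1) = 4
  height(21) = 1 + max(-1, 4) = 5
  height(14) = 1 + max(1, 5) = 6
Height = 6


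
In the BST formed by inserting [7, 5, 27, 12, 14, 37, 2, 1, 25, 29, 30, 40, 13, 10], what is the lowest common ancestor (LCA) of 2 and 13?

Tree insertion order: [7, 5, 27, 12, 14, 37, 2, 1, 25, 29, 30, 40, 13, 10]
Tree (level-order array): [7, 5, 27, 2, None, 12, 37, 1, None, 10, 14, 29, 40, None, None, None, None, 13, 25, None, 30]
In a BST, the LCA of p=2, q=13 is the first node v on the
root-to-leaf path with p <= v <= q (go left if both < v, right if both > v).
Walk from root:
  at 7: 2 <= 7 <= 13, this is the LCA
LCA = 7


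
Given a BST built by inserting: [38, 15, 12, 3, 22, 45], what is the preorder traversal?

Tree insertion order: [38, 15, 12, 3, 22, 45]
Tree (level-order array): [38, 15, 45, 12, 22, None, None, 3]
Preorder traversal: [38, 15, 12, 3, 22, 45]


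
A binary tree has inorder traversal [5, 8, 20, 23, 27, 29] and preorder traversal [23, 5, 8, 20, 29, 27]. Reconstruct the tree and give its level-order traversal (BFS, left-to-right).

Inorder:  [5, 8, 20, 23, 27, 29]
Preorder: [23, 5, 8, 20, 29, 27]
Algorithm: preorder visits root first, so consume preorder in order;
for each root, split the current inorder slice at that value into
left-subtree inorder and right-subtree inorder, then recurse.
Recursive splits:
  root=23; inorder splits into left=[5, 8, 20], right=[27, 29]
  root=5; inorder splits into left=[], right=[8, 20]
  root=8; inorder splits into left=[], right=[20]
  root=20; inorder splits into left=[], right=[]
  root=29; inorder splits into left=[27], right=[]
  root=27; inorder splits into left=[], right=[]
Reconstructed level-order: [23, 5, 29, 8, 27, 20]


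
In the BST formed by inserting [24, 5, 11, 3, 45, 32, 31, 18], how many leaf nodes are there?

Tree built from: [24, 5, 11, 3, 45, 32, 31, 18]
Tree (level-order array): [24, 5, 45, 3, 11, 32, None, None, None, None, 18, 31]
Rule: A leaf has 0 children.
Per-node child counts:
  node 24: 2 child(ren)
  node 5: 2 child(ren)
  node 3: 0 child(ren)
  node 11: 1 child(ren)
  node 18: 0 child(ren)
  node 45: 1 child(ren)
  node 32: 1 child(ren)
  node 31: 0 child(ren)
Matching nodes: [3, 18, 31]
Count of leaf nodes: 3


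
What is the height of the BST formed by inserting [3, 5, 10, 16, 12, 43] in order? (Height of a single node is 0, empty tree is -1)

Insertion order: [3, 5, 10, 16, 12, 43]
Tree (level-order array): [3, None, 5, None, 10, None, 16, 12, 43]
Compute height bottom-up (empty subtree = -1):
  height(12) = 1 + max(-1, -1) = 0
  height(43) = 1 + max(-1, -1) = 0
  height(16) = 1 + max(0, 0) = 1
  height(10) = 1 + max(-1, 1) = 2
  height(5) = 1 + max(-1, 2) = 3
  height(3) = 1 + max(-1, 3) = 4
Height = 4


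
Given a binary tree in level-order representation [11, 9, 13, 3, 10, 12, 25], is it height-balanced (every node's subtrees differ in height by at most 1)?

Tree (level-order array): [11, 9, 13, 3, 10, 12, 25]
Definition: a tree is height-balanced if, at every node, |h(left) - h(right)| <= 1 (empty subtree has height -1).
Bottom-up per-node check:
  node 3: h_left=-1, h_right=-1, diff=0 [OK], height=0
  node 10: h_left=-1, h_right=-1, diff=0 [OK], height=0
  node 9: h_left=0, h_right=0, diff=0 [OK], height=1
  node 12: h_left=-1, h_right=-1, diff=0 [OK], height=0
  node 25: h_left=-1, h_right=-1, diff=0 [OK], height=0
  node 13: h_left=0, h_right=0, diff=0 [OK], height=1
  node 11: h_left=1, h_right=1, diff=0 [OK], height=2
All nodes satisfy the balance condition.
Result: Balanced


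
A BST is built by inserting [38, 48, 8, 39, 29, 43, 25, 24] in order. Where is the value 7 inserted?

Starting tree (level order): [38, 8, 48, None, 29, 39, None, 25, None, None, 43, 24]
Insertion path: 38 -> 8
Result: insert 7 as left child of 8
Final tree (level order): [38, 8, 48, 7, 29, 39, None, None, None, 25, None, None, 43, 24]


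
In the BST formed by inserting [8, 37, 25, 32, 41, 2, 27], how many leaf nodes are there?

Tree built from: [8, 37, 25, 32, 41, 2, 27]
Tree (level-order array): [8, 2, 37, None, None, 25, 41, None, 32, None, None, 27]
Rule: A leaf has 0 children.
Per-node child counts:
  node 8: 2 child(ren)
  node 2: 0 child(ren)
  node 37: 2 child(ren)
  node 25: 1 child(ren)
  node 32: 1 child(ren)
  node 27: 0 child(ren)
  node 41: 0 child(ren)
Matching nodes: [2, 27, 41]
Count of leaf nodes: 3


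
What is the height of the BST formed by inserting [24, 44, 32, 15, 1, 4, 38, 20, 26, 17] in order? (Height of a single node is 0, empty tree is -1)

Insertion order: [24, 44, 32, 15, 1, 4, 38, 20, 26, 17]
Tree (level-order array): [24, 15, 44, 1, 20, 32, None, None, 4, 17, None, 26, 38]
Compute height bottom-up (empty subtree = -1):
  height(4) = 1 + max(-1, -1) = 0
  height(1) = 1 + max(-1, 0) = 1
  height(17) = 1 + max(-1, -1) = 0
  height(20) = 1 + max(0, -1) = 1
  height(15) = 1 + max(1, 1) = 2
  height(26) = 1 + max(-1, -1) = 0
  height(38) = 1 + max(-1, -1) = 0
  height(32) = 1 + max(0, 0) = 1
  height(44) = 1 + max(1, -1) = 2
  height(24) = 1 + max(2, 2) = 3
Height = 3


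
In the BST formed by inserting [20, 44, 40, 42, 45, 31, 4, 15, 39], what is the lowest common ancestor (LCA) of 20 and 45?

Tree insertion order: [20, 44, 40, 42, 45, 31, 4, 15, 39]
Tree (level-order array): [20, 4, 44, None, 15, 40, 45, None, None, 31, 42, None, None, None, 39]
In a BST, the LCA of p=20, q=45 is the first node v on the
root-to-leaf path with p <= v <= q (go left if both < v, right if both > v).
Walk from root:
  at 20: 20 <= 20 <= 45, this is the LCA
LCA = 20


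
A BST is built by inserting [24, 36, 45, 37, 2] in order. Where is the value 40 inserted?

Starting tree (level order): [24, 2, 36, None, None, None, 45, 37]
Insertion path: 24 -> 36 -> 45 -> 37
Result: insert 40 as right child of 37
Final tree (level order): [24, 2, 36, None, None, None, 45, 37, None, None, 40]


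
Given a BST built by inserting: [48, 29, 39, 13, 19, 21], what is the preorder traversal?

Tree insertion order: [48, 29, 39, 13, 19, 21]
Tree (level-order array): [48, 29, None, 13, 39, None, 19, None, None, None, 21]
Preorder traversal: [48, 29, 13, 19, 21, 39]


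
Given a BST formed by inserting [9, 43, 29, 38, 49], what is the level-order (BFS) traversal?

Tree insertion order: [9, 43, 29, 38, 49]
Tree (level-order array): [9, None, 43, 29, 49, None, 38]
BFS from the root, enqueuing left then right child of each popped node:
  queue [9] -> pop 9, enqueue [43], visited so far: [9]
  queue [43] -> pop 43, enqueue [29, 49], visited so far: [9, 43]
  queue [29, 49] -> pop 29, enqueue [38], visited so far: [9, 43, 29]
  queue [49, 38] -> pop 49, enqueue [none], visited so far: [9, 43, 29, 49]
  queue [38] -> pop 38, enqueue [none], visited so far: [9, 43, 29, 49, 38]
Result: [9, 43, 29, 49, 38]


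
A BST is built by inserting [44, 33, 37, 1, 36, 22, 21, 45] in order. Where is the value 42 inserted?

Starting tree (level order): [44, 33, 45, 1, 37, None, None, None, 22, 36, None, 21]
Insertion path: 44 -> 33 -> 37
Result: insert 42 as right child of 37
Final tree (level order): [44, 33, 45, 1, 37, None, None, None, 22, 36, 42, 21]


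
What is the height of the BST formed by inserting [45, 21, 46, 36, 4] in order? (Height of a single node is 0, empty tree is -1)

Insertion order: [45, 21, 46, 36, 4]
Tree (level-order array): [45, 21, 46, 4, 36]
Compute height bottom-up (empty subtree = -1):
  height(4) = 1 + max(-1, -1) = 0
  height(36) = 1 + max(-1, -1) = 0
  height(21) = 1 + max(0, 0) = 1
  height(46) = 1 + max(-1, -1) = 0
  height(45) = 1 + max(1, 0) = 2
Height = 2


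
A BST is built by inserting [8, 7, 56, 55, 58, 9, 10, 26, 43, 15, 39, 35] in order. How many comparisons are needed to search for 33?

Search path for 33: 8 -> 56 -> 55 -> 9 -> 10 -> 26 -> 43 -> 39 -> 35
Found: False
Comparisons: 9


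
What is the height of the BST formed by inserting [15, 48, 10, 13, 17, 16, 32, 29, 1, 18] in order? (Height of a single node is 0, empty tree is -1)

Insertion order: [15, 48, 10, 13, 17, 16, 32, 29, 1, 18]
Tree (level-order array): [15, 10, 48, 1, 13, 17, None, None, None, None, None, 16, 32, None, None, 29, None, 18]
Compute height bottom-up (empty subtree = -1):
  height(1) = 1 + max(-1, -1) = 0
  height(13) = 1 + max(-1, -1) = 0
  height(10) = 1 + max(0, 0) = 1
  height(16) = 1 + max(-1, -1) = 0
  height(18) = 1 + max(-1, -1) = 0
  height(29) = 1 + max(0, -1) = 1
  height(32) = 1 + max(1, -1) = 2
  height(17) = 1 + max(0, 2) = 3
  height(48) = 1 + max(3, -1) = 4
  height(15) = 1 + max(1, 4) = 5
Height = 5


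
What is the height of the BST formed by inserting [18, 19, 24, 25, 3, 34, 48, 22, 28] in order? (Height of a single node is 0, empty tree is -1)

Insertion order: [18, 19, 24, 25, 3, 34, 48, 22, 28]
Tree (level-order array): [18, 3, 19, None, None, None, 24, 22, 25, None, None, None, 34, 28, 48]
Compute height bottom-up (empty subtree = -1):
  height(3) = 1 + max(-1, -1) = 0
  height(22) = 1 + max(-1, -1) = 0
  height(28) = 1 + max(-1, -1) = 0
  height(48) = 1 + max(-1, -1) = 0
  height(34) = 1 + max(0, 0) = 1
  height(25) = 1 + max(-1, 1) = 2
  height(24) = 1 + max(0, 2) = 3
  height(19) = 1 + max(-1, 3) = 4
  height(18) = 1 + max(0, 4) = 5
Height = 5


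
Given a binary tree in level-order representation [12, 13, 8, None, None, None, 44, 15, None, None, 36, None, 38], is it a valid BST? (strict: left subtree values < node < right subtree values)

Level-order array: [12, 13, 8, None, None, None, 44, 15, None, None, 36, None, 38]
Validate using subtree bounds (lo, hi): at each node, require lo < value < hi,
then recurse left with hi=value and right with lo=value.
Preorder trace (stopping at first violation):
  at node 12 with bounds (-inf, +inf): OK
  at node 13 with bounds (-inf, 12): VIOLATION
Node 13 violates its bound: not (-inf < 13 < 12).
Result: Not a valid BST


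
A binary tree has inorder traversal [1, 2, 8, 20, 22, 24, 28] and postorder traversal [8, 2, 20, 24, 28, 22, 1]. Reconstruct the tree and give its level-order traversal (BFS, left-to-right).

Inorder:   [1, 2, 8, 20, 22, 24, 28]
Postorder: [8, 2, 20, 24, 28, 22, 1]
Algorithm: postorder visits root last, so walk postorder right-to-left;
each value is the root of the current inorder slice — split it at that
value, recurse on the right subtree first, then the left.
Recursive splits:
  root=1; inorder splits into left=[], right=[2, 8, 20, 22, 24, 28]
  root=22; inorder splits into left=[2, 8, 20], right=[24, 28]
  root=28; inorder splits into left=[24], right=[]
  root=24; inorder splits into left=[], right=[]
  root=20; inorder splits into left=[2, 8], right=[]
  root=2; inorder splits into left=[], right=[8]
  root=8; inorder splits into left=[], right=[]
Reconstructed level-order: [1, 22, 20, 28, 2, 24, 8]


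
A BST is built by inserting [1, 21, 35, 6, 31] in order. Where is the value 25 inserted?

Starting tree (level order): [1, None, 21, 6, 35, None, None, 31]
Insertion path: 1 -> 21 -> 35 -> 31
Result: insert 25 as left child of 31
Final tree (level order): [1, None, 21, 6, 35, None, None, 31, None, 25]


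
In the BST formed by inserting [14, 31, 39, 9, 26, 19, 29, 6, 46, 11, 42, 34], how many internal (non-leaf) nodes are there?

Tree built from: [14, 31, 39, 9, 26, 19, 29, 6, 46, 11, 42, 34]
Tree (level-order array): [14, 9, 31, 6, 11, 26, 39, None, None, None, None, 19, 29, 34, 46, None, None, None, None, None, None, 42]
Rule: An internal node has at least one child.
Per-node child counts:
  node 14: 2 child(ren)
  node 9: 2 child(ren)
  node 6: 0 child(ren)
  node 11: 0 child(ren)
  node 31: 2 child(ren)
  node 26: 2 child(ren)
  node 19: 0 child(ren)
  node 29: 0 child(ren)
  node 39: 2 child(ren)
  node 34: 0 child(ren)
  node 46: 1 child(ren)
  node 42: 0 child(ren)
Matching nodes: [14, 9, 31, 26, 39, 46]
Count of internal (non-leaf) nodes: 6


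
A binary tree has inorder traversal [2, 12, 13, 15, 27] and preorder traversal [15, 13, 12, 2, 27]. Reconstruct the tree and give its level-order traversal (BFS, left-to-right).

Inorder:  [2, 12, 13, 15, 27]
Preorder: [15, 13, 12, 2, 27]
Algorithm: preorder visits root first, so consume preorder in order;
for each root, split the current inorder slice at that value into
left-subtree inorder and right-subtree inorder, then recurse.
Recursive splits:
  root=15; inorder splits into left=[2, 12, 13], right=[27]
  root=13; inorder splits into left=[2, 12], right=[]
  root=12; inorder splits into left=[2], right=[]
  root=2; inorder splits into left=[], right=[]
  root=27; inorder splits into left=[], right=[]
Reconstructed level-order: [15, 13, 27, 12, 2]


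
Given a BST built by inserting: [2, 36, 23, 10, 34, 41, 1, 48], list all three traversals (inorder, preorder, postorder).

Tree insertion order: [2, 36, 23, 10, 34, 41, 1, 48]
Tree (level-order array): [2, 1, 36, None, None, 23, 41, 10, 34, None, 48]
Inorder (L, root, R): [1, 2, 10, 23, 34, 36, 41, 48]
Preorder (root, L, R): [2, 1, 36, 23, 10, 34, 41, 48]
Postorder (L, R, root): [1, 10, 34, 23, 48, 41, 36, 2]


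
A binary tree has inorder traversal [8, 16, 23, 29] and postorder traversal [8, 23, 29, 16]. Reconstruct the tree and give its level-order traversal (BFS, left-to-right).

Inorder:   [8, 16, 23, 29]
Postorder: [8, 23, 29, 16]
Algorithm: postorder visits root last, so walk postorder right-to-left;
each value is the root of the current inorder slice — split it at that
value, recurse on the right subtree first, then the left.
Recursive splits:
  root=16; inorder splits into left=[8], right=[23, 29]
  root=29; inorder splits into left=[23], right=[]
  root=23; inorder splits into left=[], right=[]
  root=8; inorder splits into left=[], right=[]
Reconstructed level-order: [16, 8, 29, 23]


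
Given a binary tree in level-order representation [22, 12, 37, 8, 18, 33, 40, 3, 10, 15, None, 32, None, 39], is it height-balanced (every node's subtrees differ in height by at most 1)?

Tree (level-order array): [22, 12, 37, 8, 18, 33, 40, 3, 10, 15, None, 32, None, 39]
Definition: a tree is height-balanced if, at every node, |h(left) - h(right)| <= 1 (empty subtree has height -1).
Bottom-up per-node check:
  node 3: h_left=-1, h_right=-1, diff=0 [OK], height=0
  node 10: h_left=-1, h_right=-1, diff=0 [OK], height=0
  node 8: h_left=0, h_right=0, diff=0 [OK], height=1
  node 15: h_left=-1, h_right=-1, diff=0 [OK], height=0
  node 18: h_left=0, h_right=-1, diff=1 [OK], height=1
  node 12: h_left=1, h_right=1, diff=0 [OK], height=2
  node 32: h_left=-1, h_right=-1, diff=0 [OK], height=0
  node 33: h_left=0, h_right=-1, diff=1 [OK], height=1
  node 39: h_left=-1, h_right=-1, diff=0 [OK], height=0
  node 40: h_left=0, h_right=-1, diff=1 [OK], height=1
  node 37: h_left=1, h_right=1, diff=0 [OK], height=2
  node 22: h_left=2, h_right=2, diff=0 [OK], height=3
All nodes satisfy the balance condition.
Result: Balanced


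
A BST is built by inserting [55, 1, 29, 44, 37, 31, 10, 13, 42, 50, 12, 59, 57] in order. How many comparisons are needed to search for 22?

Search path for 22: 55 -> 1 -> 29 -> 10 -> 13
Found: False
Comparisons: 5


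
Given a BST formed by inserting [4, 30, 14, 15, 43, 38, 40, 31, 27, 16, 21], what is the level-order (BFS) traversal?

Tree insertion order: [4, 30, 14, 15, 43, 38, 40, 31, 27, 16, 21]
Tree (level-order array): [4, None, 30, 14, 43, None, 15, 38, None, None, 27, 31, 40, 16, None, None, None, None, None, None, 21]
BFS from the root, enqueuing left then right child of each popped node:
  queue [4] -> pop 4, enqueue [30], visited so far: [4]
  queue [30] -> pop 30, enqueue [14, 43], visited so far: [4, 30]
  queue [14, 43] -> pop 14, enqueue [15], visited so far: [4, 30, 14]
  queue [43, 15] -> pop 43, enqueue [38], visited so far: [4, 30, 14, 43]
  queue [15, 38] -> pop 15, enqueue [27], visited so far: [4, 30, 14, 43, 15]
  queue [38, 27] -> pop 38, enqueue [31, 40], visited so far: [4, 30, 14, 43, 15, 38]
  queue [27, 31, 40] -> pop 27, enqueue [16], visited so far: [4, 30, 14, 43, 15, 38, 27]
  queue [31, 40, 16] -> pop 31, enqueue [none], visited so far: [4, 30, 14, 43, 15, 38, 27, 31]
  queue [40, 16] -> pop 40, enqueue [none], visited so far: [4, 30, 14, 43, 15, 38, 27, 31, 40]
  queue [16] -> pop 16, enqueue [21], visited so far: [4, 30, 14, 43, 15, 38, 27, 31, 40, 16]
  queue [21] -> pop 21, enqueue [none], visited so far: [4, 30, 14, 43, 15, 38, 27, 31, 40, 16, 21]
Result: [4, 30, 14, 43, 15, 38, 27, 31, 40, 16, 21]
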